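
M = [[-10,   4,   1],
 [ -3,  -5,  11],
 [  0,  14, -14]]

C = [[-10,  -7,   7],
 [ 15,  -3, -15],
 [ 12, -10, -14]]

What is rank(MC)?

First compute MC:
[[172,  48, -144],
 [ 87, -74, -100],
 [ 42,  98, -14]]
Now row reduce the product.
R2 ← R2 − (87/172)·R1: [0, -4226/43, -1168/43]
R3 ← R3 − (21/86)·R1: [0, 3710/43, 910/43]
R3 ← R3 + (1855/2113)·R2: [0, 0, -5670/2113]
3 nonzero rows, so rank(MC) = 3.

3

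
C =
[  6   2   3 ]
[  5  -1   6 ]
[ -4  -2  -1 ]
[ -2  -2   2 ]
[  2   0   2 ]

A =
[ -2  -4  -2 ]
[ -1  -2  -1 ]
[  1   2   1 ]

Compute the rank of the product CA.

1

First compute CA:
[[-11, -22, -11],
 [ -3,  -6,  -3],
 [  9,  18,   9],
 [  8,  16,   8],
 [ -2,  -4,  -2]]
Now row reduce the product.
R2 ← R2 − (3/11)·R1: [0, 0, 0]
R3 ← R3 + (9/11)·R1: [0, 0, 0]
R4 ← R4 + (8/11)·R1: [0, 0, 0]
R5 ← R5 − (2/11)·R1: [0, 0, 0]
1 nonzero row, so rank(CA) = 1.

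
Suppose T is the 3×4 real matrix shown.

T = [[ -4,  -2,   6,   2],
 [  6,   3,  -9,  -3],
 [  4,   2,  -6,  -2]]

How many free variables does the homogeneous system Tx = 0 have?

3

Row reduce to echelon form.
R2 ← R2 + (3/2)·R1: [0, 0, 0, 0]
R3 ← R3 + R1: [0, 0, 0, 0]
1 nonzero row, so rank(T) = 1.
T has 4 columns; by rank–nullity, nullity = 4 − 1 = 3.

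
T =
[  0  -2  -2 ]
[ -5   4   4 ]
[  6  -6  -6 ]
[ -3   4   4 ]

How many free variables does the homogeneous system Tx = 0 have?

1

Row reduce to echelon form.
Swap R1 ↔ R2
R3 ← R3 + (6/5)·R1: [0, -6/5, -6/5]
R4 ← R4 − (3/5)·R1: [0, 8/5, 8/5]
R3 ← R3 − (3/5)·R2: [0, 0, 0]
R4 ← R4 + (4/5)·R2: [0, 0, 0]
2 nonzero rows, so rank(T) = 2.
T has 3 columns; by rank–nullity, nullity = 3 − 2 = 1.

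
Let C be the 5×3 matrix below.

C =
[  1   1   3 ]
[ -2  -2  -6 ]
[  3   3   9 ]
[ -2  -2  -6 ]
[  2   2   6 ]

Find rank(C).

Row reduce to echelon form.
R2 ← R2 + (2)·R1: [0, 0, 0]
R3 ← R3 − (3)·R1: [0, 0, 0]
R4 ← R4 + (2)·R1: [0, 0, 0]
R5 ← R5 − (2)·R1: [0, 0, 0]
Echelon form has 1 nonzero row, so rank(C) = 1.

1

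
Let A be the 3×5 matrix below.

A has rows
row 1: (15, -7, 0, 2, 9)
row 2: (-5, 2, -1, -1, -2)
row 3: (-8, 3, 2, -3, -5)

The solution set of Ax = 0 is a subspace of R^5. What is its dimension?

2

Row reduce to echelon form.
R2 ← R2 + (1/3)·R1: [0, -1/3, -1, -1/3, 1]
R3 ← R3 + (8/15)·R1: [0, -11/15, 2, -29/15, -1/5]
R3 ← R3 − (11/5)·R2: [0, 0, 21/5, -6/5, -12/5]
3 nonzero rows, so rank(A) = 3.
A has 5 columns; by rank–nullity, nullity = 5 − 3 = 2.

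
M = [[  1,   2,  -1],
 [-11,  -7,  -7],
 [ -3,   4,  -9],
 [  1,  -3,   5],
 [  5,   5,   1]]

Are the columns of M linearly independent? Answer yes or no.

no

Row reduce M to echelon form.
R2 ← R2 + (11)·R1: [0, 15, -18]
R3 ← R3 + (3)·R1: [0, 10, -12]
R4 ← R4 − R1: [0, -5, 6]
R5 ← R5 − (5)·R1: [0, -5, 6]
R3 ← R3 − (2/3)·R2: [0, 0, 0]
R4 ← R4 + (1/3)·R2: [0, 0, 0]
R5 ← R5 + (1/3)·R2: [0, 0, 0]
2 pivots among 3 columns.
Only 2 < 3 pivot columns, so the columns are linearly dependent.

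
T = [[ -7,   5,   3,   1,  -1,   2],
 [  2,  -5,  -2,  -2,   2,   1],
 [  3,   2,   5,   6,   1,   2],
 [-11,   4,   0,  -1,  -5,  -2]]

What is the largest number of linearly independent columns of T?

Row reduce to echelon form.
R2 ← R2 + (2/7)·R1: [0, -25/7, -8/7, -12/7, 12/7, 11/7]
R3 ← R3 + (3/7)·R1: [0, 29/7, 44/7, 45/7, 4/7, 20/7]
R4 ← R4 − (11/7)·R1: [0, -27/7, -33/7, -18/7, -24/7, -36/7]
R3 ← R3 + (29/25)·R2: [0, 0, 124/25, 111/25, 64/25, 117/25]
R4 ← R4 − (27/25)·R2: [0, 0, -87/25, -18/25, -132/25, -171/25]
R4 ← R4 + (87/124)·R3: [0, 0, 0, 297/124, -108/31, -441/124]
Echelon form has 4 nonzero rows, so rank(T) = 4.
The rank gives the maximum number of linearly independent columns: 4.

4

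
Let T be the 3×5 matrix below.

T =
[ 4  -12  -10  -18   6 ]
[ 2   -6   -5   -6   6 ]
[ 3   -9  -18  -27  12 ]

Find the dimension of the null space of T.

Row reduce to echelon form.
R2 ← R2 − (1/2)·R1: [0, 0, 0, 3, 3]
R3 ← R3 − (3/4)·R1: [0, 0, -21/2, -27/2, 15/2]
Swap R2 ↔ R3
3 nonzero rows, so rank(T) = 3.
T has 5 columns; by rank–nullity, nullity = 5 − 3 = 2.

2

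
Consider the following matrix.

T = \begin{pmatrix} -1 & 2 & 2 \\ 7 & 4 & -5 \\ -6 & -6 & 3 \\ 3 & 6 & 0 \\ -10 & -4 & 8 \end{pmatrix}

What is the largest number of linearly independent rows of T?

Row reduce to echelon form.
R2 ← R2 + (7)·R1: [0, 18, 9]
R3 ← R3 − (6)·R1: [0, -18, -9]
R4 ← R4 + (3)·R1: [0, 12, 6]
R5 ← R5 − (10)·R1: [0, -24, -12]
R3 ← R3 + R2: [0, 0, 0]
R4 ← R4 − (2/3)·R2: [0, 0, 0]
R5 ← R5 + (4/3)·R2: [0, 0, 0]
Echelon form has 2 nonzero rows, so rank(T) = 2.
The rank gives the maximum number of linearly independent rows: 2.

2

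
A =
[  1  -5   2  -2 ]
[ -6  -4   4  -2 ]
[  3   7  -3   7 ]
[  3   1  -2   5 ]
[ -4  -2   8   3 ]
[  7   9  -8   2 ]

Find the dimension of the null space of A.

Row reduce to echelon form.
R2 ← R2 + (6)·R1: [0, -34, 16, -14]
R3 ← R3 − (3)·R1: [0, 22, -9, 13]
R4 ← R4 − (3)·R1: [0, 16, -8, 11]
R5 ← R5 + (4)·R1: [0, -22, 16, -5]
R6 ← R6 − (7)·R1: [0, 44, -22, 16]
R3 ← R3 + (11/17)·R2: [0, 0, 23/17, 67/17]
R4 ← R4 + (8/17)·R2: [0, 0, -8/17, 75/17]
R5 ← R5 − (11/17)·R2: [0, 0, 96/17, 69/17]
R6 ← R6 + (22/17)·R2: [0, 0, -22/17, -36/17]
R4 ← R4 + (8/23)·R3: [0, 0, 0, 133/23]
R5 ← R5 − (96/23)·R3: [0, 0, 0, -285/23]
R6 ← R6 + (22/23)·R3: [0, 0, 0, 38/23]
R5 ← R5 + (15/7)·R4: [0, 0, 0, 0]
R6 ← R6 − (2/7)·R4: [0, 0, 0, 0]
4 nonzero rows, so rank(A) = 4.
A has 4 columns; by rank–nullity, nullity = 4 − 4 = 0.

0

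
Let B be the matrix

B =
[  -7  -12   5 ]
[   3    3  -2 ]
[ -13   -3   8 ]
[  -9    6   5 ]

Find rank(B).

Row reduce to echelon form.
R2 ← R2 + (3/7)·R1: [0, -15/7, 1/7]
R3 ← R3 − (13/7)·R1: [0, 135/7, -9/7]
R4 ← R4 − (9/7)·R1: [0, 150/7, -10/7]
R3 ← R3 + (9)·R2: [0, 0, 0]
R4 ← R4 + (10)·R2: [0, 0, 0]
Echelon form has 2 nonzero rows, so rank(B) = 2.

2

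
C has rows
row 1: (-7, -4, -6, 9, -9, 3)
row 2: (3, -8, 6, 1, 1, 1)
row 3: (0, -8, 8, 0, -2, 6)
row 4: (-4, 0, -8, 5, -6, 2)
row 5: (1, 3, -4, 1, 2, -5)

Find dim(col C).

Row reduce to echelon form.
R2 ← R2 + (3/7)·R1: [0, -68/7, 24/7, 34/7, -20/7, 16/7]
R4 ← R4 − (4/7)·R1: [0, 16/7, -32/7, -1/7, -6/7, 2/7]
R5 ← R5 + (1/7)·R1: [0, 17/7, -34/7, 16/7, 5/7, -32/7]
R3 ← R3 − (14/17)·R2: [0, 0, 88/17, -4, 6/17, 70/17]
R4 ← R4 + (4/17)·R2: [0, 0, -64/17, 1, -26/17, 14/17]
R5 ← R5 + (1/4)·R2: [0, 0, -4, 7/2, 0, -4]
R4 ← R4 + (8/11)·R3: [0, 0, 0, -21/11, -14/11, 42/11]
R5 ← R5 + (17/22)·R3: [0, 0, 0, 9/22, 3/11, -9/11]
R5 ← R5 + (3/14)·R4: [0, 0, 0, 0, 0, 0]
Echelon form has 4 nonzero rows, so rank(C) = 4.
The column space has dimension equal to the rank: 4.

4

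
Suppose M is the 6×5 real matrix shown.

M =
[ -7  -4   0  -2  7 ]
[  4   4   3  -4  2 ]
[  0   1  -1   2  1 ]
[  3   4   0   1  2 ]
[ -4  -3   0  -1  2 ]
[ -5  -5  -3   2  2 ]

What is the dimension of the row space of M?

Row reduce to echelon form.
R2 ← R2 + (4/7)·R1: [0, 12/7, 3, -36/7, 6]
R4 ← R4 + (3/7)·R1: [0, 16/7, 0, 1/7, 5]
R5 ← R5 − (4/7)·R1: [0, -5/7, 0, 1/7, -2]
R6 ← R6 − (5/7)·R1: [0, -15/7, -3, 24/7, -3]
R3 ← R3 − (7/12)·R2: [0, 0, -11/4, 5, -5/2]
R4 ← R4 − (4/3)·R2: [0, 0, -4, 7, -3]
R5 ← R5 + (5/12)·R2: [0, 0, 5/4, -2, 1/2]
R6 ← R6 + (5/4)·R2: [0, 0, 3/4, -3, 9/2]
R4 ← R4 − (16/11)·R3: [0, 0, 0, -3/11, 7/11]
R5 ← R5 + (5/11)·R3: [0, 0, 0, 3/11, -7/11]
R6 ← R6 + (3/11)·R3: [0, 0, 0, -18/11, 42/11]
R5 ← R5 + R4: [0, 0, 0, 0, 0]
R6 ← R6 − (6)·R4: [0, 0, 0, 0, 0]
Echelon form has 4 nonzero rows, so rank(M) = 4.
The row space has dimension equal to the rank: 4.

4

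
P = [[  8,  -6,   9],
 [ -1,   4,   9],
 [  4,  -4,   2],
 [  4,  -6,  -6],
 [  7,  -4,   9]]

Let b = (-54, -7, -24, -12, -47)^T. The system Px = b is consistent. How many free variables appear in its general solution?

0

Row reduce the augmented matrix [P | b].
R2 ← R2 + (1/8)·R1: [0, 13/4, 81/8, -55/4]
R3 ← R3 − (1/2)·R1: [0, -1, -5/2, 3]
R4 ← R4 − (1/2)·R1: [0, -3, -21/2, 15]
R5 ← R5 − (7/8)·R1: [0, 5/4, 9/8, 1/4]
R3 ← R3 + (4/13)·R2: [0, 0, 8/13, -16/13]
R4 ← R4 + (12/13)·R2: [0, 0, -15/13, 30/13]
R5 ← R5 − (5/13)·R2: [0, 0, -36/13, 72/13]
R4 ← R4 + (15/8)·R3: [0, 0, 0, 0]
R5 ← R5 + (9/2)·R3: [0, 0, 0, 0]
The echelon form has 3 nonzero rows, and every pivot lies in the first 3 columns, so rank(P) = rank([P|b]) = 3.
The system is consistent.
Free variables = (unknowns) − (rank) = 3 − 3 = 0.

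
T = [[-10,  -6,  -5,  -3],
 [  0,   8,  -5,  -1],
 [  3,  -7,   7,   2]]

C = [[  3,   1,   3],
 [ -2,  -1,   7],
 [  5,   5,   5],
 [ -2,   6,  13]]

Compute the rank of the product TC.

First compute TC:
[[-37, -47, -136],
 [-39, -39,  18],
 [ 54,  57,  21]]
Now row reduce the product.
R2 ← R2 − (39/37)·R1: [0, 390/37, 5970/37]
R3 ← R3 + (54/37)·R1: [0, -429/37, -6567/37]
R3 ← R3 + (11/10)·R2: [0, 0, 0]
2 nonzero rows, so rank(TC) = 2.

2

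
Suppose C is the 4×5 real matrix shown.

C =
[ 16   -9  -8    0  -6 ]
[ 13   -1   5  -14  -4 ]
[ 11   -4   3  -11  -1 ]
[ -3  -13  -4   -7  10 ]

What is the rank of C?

4

Row reduce to echelon form.
R2 ← R2 − (13/16)·R1: [0, 101/16, 23/2, -14, 7/8]
R3 ← R3 − (11/16)·R1: [0, 35/16, 17/2, -11, 25/8]
R4 ← R4 + (3/16)·R1: [0, -235/16, -11/2, -7, 71/8]
R3 ← R3 − (35/101)·R2: [0, 0, 456/101, -621/101, 285/101]
R4 ← R4 + (235/101)·R2: [0, 0, 2147/101, -3997/101, 1102/101]
R4 ← R4 − (113/24)·R3: [0, 0, 0, -85/8, -19/8]
Echelon form has 4 nonzero rows, so rank(C) = 4.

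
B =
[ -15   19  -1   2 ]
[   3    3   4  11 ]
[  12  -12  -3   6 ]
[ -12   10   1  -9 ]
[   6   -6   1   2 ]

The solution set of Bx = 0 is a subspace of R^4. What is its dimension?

Row reduce to echelon form.
R2 ← R2 + (1/5)·R1: [0, 34/5, 19/5, 57/5]
R3 ← R3 + (4/5)·R1: [0, 16/5, -19/5, 38/5]
R4 ← R4 − (4/5)·R1: [0, -26/5, 9/5, -53/5]
R5 ← R5 + (2/5)·R1: [0, 8/5, 3/5, 14/5]
R3 ← R3 − (8/17)·R2: [0, 0, -95/17, 38/17]
R4 ← R4 + (13/17)·R2: [0, 0, 80/17, -32/17]
R5 ← R5 − (4/17)·R2: [0, 0, -5/17, 2/17]
R4 ← R4 + (16/19)·R3: [0, 0, 0, 0]
R5 ← R5 − (1/19)·R3: [0, 0, 0, 0]
3 nonzero rows, so rank(B) = 3.
B has 4 columns; by rank–nullity, nullity = 4 − 3 = 1.

1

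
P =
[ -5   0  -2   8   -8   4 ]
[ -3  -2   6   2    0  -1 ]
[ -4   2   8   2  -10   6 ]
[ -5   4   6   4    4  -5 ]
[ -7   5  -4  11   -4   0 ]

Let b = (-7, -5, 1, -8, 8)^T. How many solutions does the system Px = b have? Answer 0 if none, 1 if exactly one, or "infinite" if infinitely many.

Row reduce the augmented matrix [P | b].
R2 ← R2 − (3/5)·R1: [0, -2, 36/5, -14/5, 24/5, -17/5, -4/5]
R3 ← R3 − (4/5)·R1: [0, 2, 48/5, -22/5, -18/5, 14/5, 33/5]
R4 ← R4 − R1: [0, 4, 8, -4, 12, -9, -1]
R5 ← R5 − (7/5)·R1: [0, 5, -6/5, -1/5, 36/5, -28/5, 89/5]
R3 ← R3 + R2: [0, 0, 84/5, -36/5, 6/5, -3/5, 29/5]
R4 ← R4 + (2)·R2: [0, 0, 112/5, -48/5, 108/5, -79/5, -13/5]
R5 ← R5 + (5/2)·R2: [0, 0, 84/5, -36/5, 96/5, -141/10, 79/5]
R4 ← R4 − (4/3)·R3: [0, 0, 0, 0, 20, -15, -31/3]
R5 ← R5 − R3: [0, 0, 0, 0, 18, -27/2, 10]
R5 ← R5 − (9/10)·R4: [0, 0, 0, 0, 0, 0, 193/10]
The echelon form has 5 nonzero rows; the last pivot sits in the augmented column, so rank(P) = 4 but rank([P|b]) = 5.
Since the ranks differ, the system is inconsistent.
It has no solutions.

0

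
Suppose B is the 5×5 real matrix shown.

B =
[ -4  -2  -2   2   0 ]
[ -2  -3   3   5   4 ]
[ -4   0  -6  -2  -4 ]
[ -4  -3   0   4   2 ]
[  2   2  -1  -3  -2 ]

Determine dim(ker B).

3

Row reduce to echelon form.
R2 ← R2 − (1/2)·R1: [0, -2, 4, 4, 4]
R3 ← R3 − R1: [0, 2, -4, -4, -4]
R4 ← R4 − R1: [0, -1, 2, 2, 2]
R5 ← R5 + (1/2)·R1: [0, 1, -2, -2, -2]
R3 ← R3 + R2: [0, 0, 0, 0, 0]
R4 ← R4 − (1/2)·R2: [0, 0, 0, 0, 0]
R5 ← R5 + (1/2)·R2: [0, 0, 0, 0, 0]
2 nonzero rows, so rank(B) = 2.
B has 5 columns; by rank–nullity, nullity = 5 − 2 = 3.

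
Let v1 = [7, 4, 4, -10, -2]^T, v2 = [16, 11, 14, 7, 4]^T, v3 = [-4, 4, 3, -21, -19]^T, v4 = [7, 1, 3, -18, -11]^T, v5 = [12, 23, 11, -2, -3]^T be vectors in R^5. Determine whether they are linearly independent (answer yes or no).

Form the matrix with these vectors as rows and row reduce.
R2 ← R2 − (16/7)·R1: [0, 13/7, 34/7, 209/7, 60/7]
R3 ← R3 + (4/7)·R1: [0, 44/7, 37/7, -187/7, -141/7]
R4 ← R4 − R1: [0, -3, -1, -8, -9]
R5 ← R5 − (12/7)·R1: [0, 113/7, 29/7, 106/7, 3/7]
R3 ← R3 − (44/13)·R2: [0, 0, -145/13, -1661/13, -639/13]
R4 ← R4 + (21/13)·R2: [0, 0, 89/13, 523/13, 63/13]
R5 ← R5 − (113/13)·R2: [0, 0, -495/13, -3177/13, -963/13]
R4 ← R4 + (89/145)·R3: [0, 0, 0, -5538/145, -3672/145]
R5 ← R5 − (99/29)·R3: [0, 0, 0, 5562/29, 2718/29]
R5 ← R5 + (4635/923)·R4: [0, 0, 0, 0, -30870/923]
5 nonzero rows, so the 5 vectors span a space of dimension 5.
Since 5 = 5, the vectors are linearly independent.

yes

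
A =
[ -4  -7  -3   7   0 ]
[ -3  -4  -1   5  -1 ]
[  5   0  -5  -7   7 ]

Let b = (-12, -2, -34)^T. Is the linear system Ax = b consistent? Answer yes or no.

Row reduce the augmented matrix [A | b].
R2 ← R2 − (3/4)·R1: [0, 5/4, 5/4, -1/4, -1, 7]
R3 ← R3 + (5/4)·R1: [0, -35/4, -35/4, 7/4, 7, -49]
R3 ← R3 + (7)·R2: [0, 0, 0, 0, 0, 0]
The echelon form has 2 nonzero rows, and every pivot lies in the first 5 columns, so rank(A) = rank([A|b]) = 2.
The system is consistent.

yes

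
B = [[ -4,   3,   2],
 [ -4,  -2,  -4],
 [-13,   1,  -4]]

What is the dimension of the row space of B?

Row reduce to echelon form.
R2 ← R2 − R1: [0, -5, -6]
R3 ← R3 − (13/4)·R1: [0, -35/4, -21/2]
R3 ← R3 − (7/4)·R2: [0, 0, 0]
Echelon form has 2 nonzero rows, so rank(B) = 2.
The row space has dimension equal to the rank: 2.

2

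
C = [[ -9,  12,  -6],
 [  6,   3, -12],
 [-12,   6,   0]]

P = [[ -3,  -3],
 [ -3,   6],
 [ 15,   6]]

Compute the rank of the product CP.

First compute CP:
[[-99,  63],
 [-207, -72],
 [ 18,  72]]
Now row reduce the product.
R2 ← R2 − (23/11)·R1: [0, -2241/11]
R3 ← R3 + (2/11)·R1: [0, 918/11]
R3 ← R3 + (34/83)·R2: [0, 0]
2 nonzero rows, so rank(CP) = 2.

2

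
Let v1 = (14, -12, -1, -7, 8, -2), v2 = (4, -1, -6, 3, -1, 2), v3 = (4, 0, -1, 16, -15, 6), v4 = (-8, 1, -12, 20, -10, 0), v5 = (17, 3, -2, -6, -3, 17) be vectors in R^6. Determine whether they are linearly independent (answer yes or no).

yes

Form the matrix with these vectors as rows and row reduce.
R2 ← R2 − (2/7)·R1: [0, 17/7, -40/7, 5, -23/7, 18/7]
R3 ← R3 − (2/7)·R1: [0, 24/7, -5/7, 18, -121/7, 46/7]
R4 ← R4 + (4/7)·R1: [0, -41/7, -88/7, 16, -38/7, -8/7]
R5 ← R5 − (17/14)·R1: [0, 123/7, -11/14, 5/2, -89/7, 136/7]
R3 ← R3 − (24/17)·R2: [0, 0, 125/17, 186/17, -215/17, 50/17]
R4 ← R4 + (41/17)·R2: [0, 0, -448/17, 477/17, -227/17, 86/17]
R5 ← R5 − (123/17)·R2: [0, 0, 1379/34, -1145/34, 188/17, 14/17]
R4 ← R4 + (448/125)·R3: [0, 0, 0, 8409/125, -1467/25, 78/5]
R5 ← R5 − (1379/250)·R3: [0, 0, 0, -23507/250, 4041/50, -77/5]
R5 ← R5 + (23507/16818)·R4: [0, 0, 0, 0, -3360/2803, 17952/2803]
5 nonzero rows, so the 5 vectors span a space of dimension 5.
Since 5 = 5, the vectors are linearly independent.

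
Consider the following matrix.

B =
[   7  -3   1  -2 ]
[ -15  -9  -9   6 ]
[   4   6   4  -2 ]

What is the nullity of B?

2

Row reduce to echelon form.
R2 ← R2 + (15/7)·R1: [0, -108/7, -48/7, 12/7]
R3 ← R3 − (4/7)·R1: [0, 54/7, 24/7, -6/7]
R3 ← R3 + (1/2)·R2: [0, 0, 0, 0]
2 nonzero rows, so rank(B) = 2.
B has 4 columns; by rank–nullity, nullity = 4 − 2 = 2.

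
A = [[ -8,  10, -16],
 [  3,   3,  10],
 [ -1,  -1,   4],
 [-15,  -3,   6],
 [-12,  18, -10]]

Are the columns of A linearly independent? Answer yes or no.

yes

Row reduce A to echelon form.
R2 ← R2 + (3/8)·R1: [0, 27/4, 4]
R3 ← R3 − (1/8)·R1: [0, -9/4, 6]
R4 ← R4 − (15/8)·R1: [0, -87/4, 36]
R5 ← R5 − (3/2)·R1: [0, 3, 14]
R3 ← R3 + (1/3)·R2: [0, 0, 22/3]
R4 ← R4 + (29/9)·R2: [0, 0, 440/9]
R5 ← R5 − (4/9)·R2: [0, 0, 110/9]
R4 ← R4 − (20/3)·R3: [0, 0, 0]
R5 ← R5 − (5/3)·R3: [0, 0, 0]
3 pivots among 3 columns.
Every column is a pivot column, so the columns are linearly independent.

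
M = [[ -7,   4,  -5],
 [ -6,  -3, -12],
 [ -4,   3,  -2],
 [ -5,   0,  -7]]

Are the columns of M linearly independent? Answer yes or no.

Row reduce M to echelon form.
R2 ← R2 − (6/7)·R1: [0, -45/7, -54/7]
R3 ← R3 − (4/7)·R1: [0, 5/7, 6/7]
R4 ← R4 − (5/7)·R1: [0, -20/7, -24/7]
R3 ← R3 + (1/9)·R2: [0, 0, 0]
R4 ← R4 − (4/9)·R2: [0, 0, 0]
2 pivots among 3 columns.
Only 2 < 3 pivot columns, so the columns are linearly dependent.

no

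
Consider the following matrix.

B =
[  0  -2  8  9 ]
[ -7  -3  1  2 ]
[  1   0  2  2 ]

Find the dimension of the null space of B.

1

Row reduce to echelon form.
Swap R1 ↔ R2
R3 ← R3 + (1/7)·R1: [0, -3/7, 15/7, 16/7]
R3 ← R3 − (3/14)·R2: [0, 0, 3/7, 5/14]
3 nonzero rows, so rank(B) = 3.
B has 4 columns; by rank–nullity, nullity = 4 − 3 = 1.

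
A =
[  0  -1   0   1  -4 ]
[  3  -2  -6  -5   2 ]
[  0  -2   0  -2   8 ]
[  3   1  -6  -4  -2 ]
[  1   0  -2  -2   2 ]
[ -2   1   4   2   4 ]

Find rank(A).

3

Row reduce to echelon form.
Swap R1 ↔ R2
R4 ← R4 − R1: [0, 3, 0, 1, -4]
R5 ← R5 − (1/3)·R1: [0, 2/3, 0, -1/3, 4/3]
R6 ← R6 + (2/3)·R1: [0, -1/3, 0, -4/3, 16/3]
R3 ← R3 − (2)·R2: [0, 0, 0, -4, 16]
R4 ← R4 + (3)·R2: [0, 0, 0, 4, -16]
R5 ← R5 + (2/3)·R2: [0, 0, 0, 1/3, -4/3]
R6 ← R6 − (1/3)·R2: [0, 0, 0, -5/3, 20/3]
R4 ← R4 + R3: [0, 0, 0, 0, 0]
R5 ← R5 + (1/12)·R3: [0, 0, 0, 0, 0]
R6 ← R6 − (5/12)·R3: [0, 0, 0, 0, 0]
Echelon form has 3 nonzero rows, so rank(A) = 3.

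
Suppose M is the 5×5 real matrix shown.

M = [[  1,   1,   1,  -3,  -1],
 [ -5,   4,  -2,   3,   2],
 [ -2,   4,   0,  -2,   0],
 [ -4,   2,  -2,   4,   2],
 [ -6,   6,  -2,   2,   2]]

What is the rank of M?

2

Row reduce to echelon form.
R2 ← R2 + (5)·R1: [0, 9, 3, -12, -3]
R3 ← R3 + (2)·R1: [0, 6, 2, -8, -2]
R4 ← R4 + (4)·R1: [0, 6, 2, -8, -2]
R5 ← R5 + (6)·R1: [0, 12, 4, -16, -4]
R3 ← R3 − (2/3)·R2: [0, 0, 0, 0, 0]
R4 ← R4 − (2/3)·R2: [0, 0, 0, 0, 0]
R5 ← R5 − (4/3)·R2: [0, 0, 0, 0, 0]
Echelon form has 2 nonzero rows, so rank(M) = 2.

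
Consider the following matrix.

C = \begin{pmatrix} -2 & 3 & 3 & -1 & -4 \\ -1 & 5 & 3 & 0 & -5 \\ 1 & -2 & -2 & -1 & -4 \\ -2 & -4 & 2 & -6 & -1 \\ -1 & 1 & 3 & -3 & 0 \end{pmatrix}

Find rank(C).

5

Row reduce to echelon form.
R2 ← R2 − (1/2)·R1: [0, 7/2, 3/2, 1/2, -3]
R3 ← R3 + (1/2)·R1: [0, -1/2, -1/2, -3/2, -6]
R4 ← R4 − R1: [0, -7, -1, -5, 3]
R5 ← R5 − (1/2)·R1: [0, -1/2, 3/2, -5/2, 2]
R3 ← R3 + (1/7)·R2: [0, 0, -2/7, -10/7, -45/7]
R4 ← R4 + (2)·R2: [0, 0, 2, -4, -3]
R5 ← R5 + (1/7)·R2: [0, 0, 12/7, -17/7, 11/7]
R4 ← R4 + (7)·R3: [0, 0, 0, -14, -48]
R5 ← R5 + (6)·R3: [0, 0, 0, -11, -37]
R5 ← R5 − (11/14)·R4: [0, 0, 0, 0, 5/7]
Echelon form has 5 nonzero rows, so rank(C) = 5.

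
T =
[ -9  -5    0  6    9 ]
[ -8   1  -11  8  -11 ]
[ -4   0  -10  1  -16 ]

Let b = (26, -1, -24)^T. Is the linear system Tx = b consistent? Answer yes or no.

Row reduce the augmented matrix [T | b].
R2 ← R2 − (8/9)·R1: [0, 49/9, -11, 8/3, -19, -217/9]
R3 ← R3 − (4/9)·R1: [0, 20/9, -10, -5/3, -20, -320/9]
R3 ← R3 − (20/49)·R2: [0, 0, -270/49, -135/49, -600/49, -180/7]
The echelon form has 3 nonzero rows, and every pivot lies in the first 5 columns, so rank(T) = rank([T|b]) = 3.
The system is consistent.

yes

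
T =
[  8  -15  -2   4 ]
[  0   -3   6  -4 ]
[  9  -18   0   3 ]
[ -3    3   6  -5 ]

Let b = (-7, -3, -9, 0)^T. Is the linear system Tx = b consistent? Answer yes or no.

Row reduce the augmented matrix [T | b].
R3 ← R3 − (9/8)·R1: [0, -9/8, 9/4, -3/2, -9/8]
R4 ← R4 + (3/8)·R1: [0, -21/8, 21/4, -7/2, -21/8]
R3 ← R3 − (3/8)·R2: [0, 0, 0, 0, 0]
R4 ← R4 − (7/8)·R2: [0, 0, 0, 0, 0]
The echelon form has 2 nonzero rows, and every pivot lies in the first 4 columns, so rank(T) = rank([T|b]) = 2.
The system is consistent.

yes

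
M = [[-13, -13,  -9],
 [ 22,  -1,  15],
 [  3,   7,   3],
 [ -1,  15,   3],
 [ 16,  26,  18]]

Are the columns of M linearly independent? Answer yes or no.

Row reduce M to echelon form.
R2 ← R2 + (22/13)·R1: [0, -23, -3/13]
R3 ← R3 + (3/13)·R1: [0, 4, 12/13]
R4 ← R4 − (1/13)·R1: [0, 16, 48/13]
R5 ← R5 + (16/13)·R1: [0, 10, 90/13]
R3 ← R3 + (4/23)·R2: [0, 0, 264/299]
R4 ← R4 + (16/23)·R2: [0, 0, 1056/299]
R5 ← R5 + (10/23)·R2: [0, 0, 2040/299]
R4 ← R4 − (4)·R3: [0, 0, 0]
R5 ← R5 − (85/11)·R3: [0, 0, 0]
3 pivots among 3 columns.
Every column is a pivot column, so the columns are linearly independent.

yes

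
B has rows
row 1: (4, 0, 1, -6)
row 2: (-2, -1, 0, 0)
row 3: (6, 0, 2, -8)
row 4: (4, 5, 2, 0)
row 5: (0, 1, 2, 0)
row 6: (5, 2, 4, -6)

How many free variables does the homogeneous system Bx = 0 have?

Row reduce to echelon form.
R2 ← R2 + (1/2)·R1: [0, -1, 1/2, -3]
R3 ← R3 − (3/2)·R1: [0, 0, 1/2, 1]
R4 ← R4 − R1: [0, 5, 1, 6]
R6 ← R6 − (5/4)·R1: [0, 2, 11/4, 3/2]
R4 ← R4 + (5)·R2: [0, 0, 7/2, -9]
R5 ← R5 + R2: [0, 0, 5/2, -3]
R6 ← R6 + (2)·R2: [0, 0, 15/4, -9/2]
R4 ← R4 − (7)·R3: [0, 0, 0, -16]
R5 ← R5 − (5)·R3: [0, 0, 0, -8]
R6 ← R6 − (15/2)·R3: [0, 0, 0, -12]
R5 ← R5 − (1/2)·R4: [0, 0, 0, 0]
R6 ← R6 − (3/4)·R4: [0, 0, 0, 0]
4 nonzero rows, so rank(B) = 4.
B has 4 columns; by rank–nullity, nullity = 4 − 4 = 0.

0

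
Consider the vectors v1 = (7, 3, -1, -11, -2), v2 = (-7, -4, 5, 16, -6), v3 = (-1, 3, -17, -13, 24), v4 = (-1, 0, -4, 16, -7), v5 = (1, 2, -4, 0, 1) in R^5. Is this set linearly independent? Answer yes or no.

yes

Form the matrix with these vectors as rows and row reduce.
R2 ← R2 + R1: [0, -1, 4, 5, -8]
R3 ← R3 + (1/7)·R1: [0, 24/7, -120/7, -102/7, 166/7]
R4 ← R4 + (1/7)·R1: [0, 3/7, -29/7, 101/7, -51/7]
R5 ← R5 − (1/7)·R1: [0, 11/7, -27/7, 11/7, 9/7]
R3 ← R3 + (24/7)·R2: [0, 0, -24/7, 18/7, -26/7]
R4 ← R4 + (3/7)·R2: [0, 0, -17/7, 116/7, -75/7]
R5 ← R5 + (11/7)·R2: [0, 0, 17/7, 66/7, -79/7]
R4 ← R4 − (17/24)·R3: [0, 0, 0, 59/4, -97/12]
R5 ← R5 + (17/24)·R3: [0, 0, 0, 45/4, -167/12]
R5 ← R5 − (45/59)·R4: [0, 0, 0, 0, -1372/177]
5 nonzero rows, so the 5 vectors span a space of dimension 5.
Since 5 = 5, the vectors are linearly independent.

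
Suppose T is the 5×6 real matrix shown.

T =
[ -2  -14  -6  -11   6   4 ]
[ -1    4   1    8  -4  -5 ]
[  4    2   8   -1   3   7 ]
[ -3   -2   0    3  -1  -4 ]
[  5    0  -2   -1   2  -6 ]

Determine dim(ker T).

Row reduce to echelon form.
R2 ← R2 − (1/2)·R1: [0, 11, 4, 27/2, -7, -7]
R3 ← R3 + (2)·R1: [0, -26, -4, -23, 15, 15]
R4 ← R4 − (3/2)·R1: [0, 19, 9, 39/2, -10, -10]
R5 ← R5 + (5/2)·R1: [0, -35, -17, -57/2, 17, 4]
R3 ← R3 + (26/11)·R2: [0, 0, 60/11, 98/11, -17/11, -17/11]
R4 ← R4 − (19/11)·R2: [0, 0, 23/11, -42/11, 23/11, 23/11]
R5 ← R5 + (35/11)·R2: [0, 0, -47/11, 159/11, -58/11, -201/11]
R4 ← R4 − (23/60)·R3: [0, 0, 0, -217/30, 161/60, 161/60]
R5 ← R5 + (47/60)·R3: [0, 0, 0, 643/30, -389/60, -1169/60]
R5 ← R5 + (643/217)·R4: [0, 0, 0, 0, 91/62, -715/62]
5 nonzero rows, so rank(T) = 5.
T has 6 columns; by rank–nullity, nullity = 6 − 5 = 1.

1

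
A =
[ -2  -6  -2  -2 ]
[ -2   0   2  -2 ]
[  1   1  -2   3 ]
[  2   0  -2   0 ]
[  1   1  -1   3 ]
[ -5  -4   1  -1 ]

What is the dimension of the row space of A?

Row reduce to echelon form.
R2 ← R2 − R1: [0, 6, 4, 0]
R3 ← R3 + (1/2)·R1: [0, -2, -3, 2]
R4 ← R4 + R1: [0, -6, -4, -2]
R5 ← R5 + (1/2)·R1: [0, -2, -2, 2]
R6 ← R6 − (5/2)·R1: [0, 11, 6, 4]
R3 ← R3 + (1/3)·R2: [0, 0, -5/3, 2]
R4 ← R4 + R2: [0, 0, 0, -2]
R5 ← R5 + (1/3)·R2: [0, 0, -2/3, 2]
R6 ← R6 − (11/6)·R2: [0, 0, -4/3, 4]
R5 ← R5 − (2/5)·R3: [0, 0, 0, 6/5]
R6 ← R6 − (4/5)·R3: [0, 0, 0, 12/5]
R5 ← R5 + (3/5)·R4: [0, 0, 0, 0]
R6 ← R6 + (6/5)·R4: [0, 0, 0, 0]
Echelon form has 4 nonzero rows, so rank(A) = 4.
The row space has dimension equal to the rank: 4.

4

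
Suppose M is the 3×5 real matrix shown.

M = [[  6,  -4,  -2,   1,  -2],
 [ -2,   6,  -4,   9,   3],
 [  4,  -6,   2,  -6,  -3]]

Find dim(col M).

2

Row reduce to echelon form.
R2 ← R2 + (1/3)·R1: [0, 14/3, -14/3, 28/3, 7/3]
R3 ← R3 − (2/3)·R1: [0, -10/3, 10/3, -20/3, -5/3]
R3 ← R3 + (5/7)·R2: [0, 0, 0, 0, 0]
Echelon form has 2 nonzero rows, so rank(M) = 2.
The column space has dimension equal to the rank: 2.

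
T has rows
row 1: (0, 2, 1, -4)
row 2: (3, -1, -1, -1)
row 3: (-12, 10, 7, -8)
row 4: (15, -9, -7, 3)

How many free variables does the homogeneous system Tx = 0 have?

2

Row reduce to echelon form.
Swap R1 ↔ R2
R3 ← R3 + (4)·R1: [0, 6, 3, -12]
R4 ← R4 − (5)·R1: [0, -4, -2, 8]
R3 ← R3 − (3)·R2: [0, 0, 0, 0]
R4 ← R4 + (2)·R2: [0, 0, 0, 0]
2 nonzero rows, so rank(T) = 2.
T has 4 columns; by rank–nullity, nullity = 4 − 2 = 2.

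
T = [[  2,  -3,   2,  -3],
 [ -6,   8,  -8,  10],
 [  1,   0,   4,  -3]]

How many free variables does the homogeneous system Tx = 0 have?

2

Row reduce to echelon form.
R2 ← R2 + (3)·R1: [0, -1, -2, 1]
R3 ← R3 − (1/2)·R1: [0, 3/2, 3, -3/2]
R3 ← R3 + (3/2)·R2: [0, 0, 0, 0]
2 nonzero rows, so rank(T) = 2.
T has 4 columns; by rank–nullity, nullity = 4 − 2 = 2.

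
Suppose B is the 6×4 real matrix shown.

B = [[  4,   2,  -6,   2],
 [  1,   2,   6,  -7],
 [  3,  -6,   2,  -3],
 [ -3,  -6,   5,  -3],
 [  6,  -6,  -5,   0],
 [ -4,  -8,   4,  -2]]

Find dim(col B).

4

Row reduce to echelon form.
R2 ← R2 − (1/4)·R1: [0, 3/2, 15/2, -15/2]
R3 ← R3 − (3/4)·R1: [0, -15/2, 13/2, -9/2]
R4 ← R4 + (3/4)·R1: [0, -9/2, 1/2, -3/2]
R5 ← R5 − (3/2)·R1: [0, -9, 4, -3]
R6 ← R6 + R1: [0, -6, -2, 0]
R3 ← R3 + (5)·R2: [0, 0, 44, -42]
R4 ← R4 + (3)·R2: [0, 0, 23, -24]
R5 ← R5 + (6)·R2: [0, 0, 49, -48]
R6 ← R6 + (4)·R2: [0, 0, 28, -30]
R4 ← R4 − (23/44)·R3: [0, 0, 0, -45/22]
R5 ← R5 − (49/44)·R3: [0, 0, 0, -27/22]
R6 ← R6 − (7/11)·R3: [0, 0, 0, -36/11]
R5 ← R5 − (3/5)·R4: [0, 0, 0, 0]
R6 ← R6 − (8/5)·R4: [0, 0, 0, 0]
Echelon form has 4 nonzero rows, so rank(B) = 4.
The column space has dimension equal to the rank: 4.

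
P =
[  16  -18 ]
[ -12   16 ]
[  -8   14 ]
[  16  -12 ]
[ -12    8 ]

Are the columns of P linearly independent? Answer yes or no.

yes

Row reduce P to echelon form.
R2 ← R2 + (3/4)·R1: [0, 5/2]
R3 ← R3 + (1/2)·R1: [0, 5]
R4 ← R4 − R1: [0, 6]
R5 ← R5 + (3/4)·R1: [0, -11/2]
R3 ← R3 − (2)·R2: [0, 0]
R4 ← R4 − (12/5)·R2: [0, 0]
R5 ← R5 + (11/5)·R2: [0, 0]
2 pivots among 2 columns.
Every column is a pivot column, so the columns are linearly independent.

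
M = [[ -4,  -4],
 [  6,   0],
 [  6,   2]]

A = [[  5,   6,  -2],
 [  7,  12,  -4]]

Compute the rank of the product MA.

2

First compute MA:
[[-48, -72,  24],
 [ 30,  36, -12],
 [ 44,  60, -20]]
Now row reduce the product.
R2 ← R2 + (5/8)·R1: [0, -9, 3]
R3 ← R3 + (11/12)·R1: [0, -6, 2]
R3 ← R3 − (2/3)·R2: [0, 0, 0]
2 nonzero rows, so rank(MA) = 2.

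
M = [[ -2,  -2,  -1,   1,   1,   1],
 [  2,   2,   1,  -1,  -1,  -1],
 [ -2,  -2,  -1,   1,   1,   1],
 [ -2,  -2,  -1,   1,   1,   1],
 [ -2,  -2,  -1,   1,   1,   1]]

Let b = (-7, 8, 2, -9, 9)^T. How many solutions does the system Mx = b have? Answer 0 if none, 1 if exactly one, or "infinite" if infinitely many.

0

Row reduce the augmented matrix [M | b].
R2 ← R2 + R1: [0, 0, 0, 0, 0, 0, 1]
R3 ← R3 − R1: [0, 0, 0, 0, 0, 0, 9]
R4 ← R4 − R1: [0, 0, 0, 0, 0, 0, -2]
R5 ← R5 − R1: [0, 0, 0, 0, 0, 0, 16]
R3 ← R3 − (9)·R2: [0, 0, 0, 0, 0, 0, 0]
R4 ← R4 + (2)·R2: [0, 0, 0, 0, 0, 0, 0]
R5 ← R5 − (16)·R2: [0, 0, 0, 0, 0, 0, 0]
The echelon form has 2 nonzero rows; the last pivot sits in the augmented column, so rank(M) = 1 but rank([M|b]) = 2.
Since the ranks differ, the system is inconsistent.
It has no solutions.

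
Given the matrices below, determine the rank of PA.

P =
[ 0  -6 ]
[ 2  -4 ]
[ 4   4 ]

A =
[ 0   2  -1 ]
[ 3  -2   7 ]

2

First compute PA:
[[-18,  12, -42],
 [-12,  12, -30],
 [ 12,   0,  24]]
Now row reduce the product.
R2 ← R2 − (2/3)·R1: [0, 4, -2]
R3 ← R3 + (2/3)·R1: [0, 8, -4]
R3 ← R3 − (2)·R2: [0, 0, 0]
2 nonzero rows, so rank(PA) = 2.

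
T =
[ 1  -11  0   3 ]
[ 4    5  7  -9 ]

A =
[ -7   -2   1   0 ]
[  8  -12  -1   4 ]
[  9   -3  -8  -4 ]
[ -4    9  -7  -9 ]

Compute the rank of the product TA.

2

First compute TA:
[[-107, 157,  -9, -71],
 [111, -170,   6,  73]]
Now row reduce the product.
R2 ← R2 + (111/107)·R1: [0, -763/107, -357/107, -70/107]
2 nonzero rows, so rank(TA) = 2.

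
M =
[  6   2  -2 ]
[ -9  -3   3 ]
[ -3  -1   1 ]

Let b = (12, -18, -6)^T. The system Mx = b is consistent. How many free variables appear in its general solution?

Row reduce the augmented matrix [M | b].
R2 ← R2 + (3/2)·R1: [0, 0, 0, 0]
R3 ← R3 + (1/2)·R1: [0, 0, 0, 0]
The echelon form has 1 nonzero rows, and every pivot lies in the first 3 columns, so rank(M) = rank([M|b]) = 1.
The system is consistent.
Free variables = (unknowns) − (rank) = 3 − 1 = 2.

2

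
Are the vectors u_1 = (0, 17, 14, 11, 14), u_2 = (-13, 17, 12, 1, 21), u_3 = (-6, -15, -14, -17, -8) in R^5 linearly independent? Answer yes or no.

yes

Form the matrix with these vectors as rows and row reduce.
Swap R1 ↔ R2
R3 ← R3 − (6/13)·R1: [0, -297/13, -254/13, -227/13, -230/13]
R3 ← R3 + (297/221)·R2: [0, 0, -160/221, -592/221, 248/221]
3 nonzero rows, so the 3 vectors span a space of dimension 3.
Since 3 = 3, the vectors are linearly independent.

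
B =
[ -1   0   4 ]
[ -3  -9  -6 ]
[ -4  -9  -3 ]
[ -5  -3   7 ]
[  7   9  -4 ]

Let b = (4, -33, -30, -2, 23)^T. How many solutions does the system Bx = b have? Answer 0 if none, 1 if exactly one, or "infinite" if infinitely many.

Row reduce the augmented matrix [B | b].
R2 ← R2 − (3)·R1: [0, -9, -18, -45]
R3 ← R3 − (4)·R1: [0, -9, -19, -46]
R4 ← R4 − (5)·R1: [0, -3, -13, -22]
R5 ← R5 + (7)·R1: [0, 9, 24, 51]
R3 ← R3 − R2: [0, 0, -1, -1]
R4 ← R4 − (1/3)·R2: [0, 0, -7, -7]
R5 ← R5 + R2: [0, 0, 6, 6]
R4 ← R4 − (7)·R3: [0, 0, 0, 0]
R5 ← R5 + (6)·R3: [0, 0, 0, 0]
The echelon form has 3 nonzero rows, and every pivot lies in the first 3 columns, so rank(B) = rank([B|b]) = 3.
The system is consistent.
rank = 3 = number of unknowns, so the solution is unique.

1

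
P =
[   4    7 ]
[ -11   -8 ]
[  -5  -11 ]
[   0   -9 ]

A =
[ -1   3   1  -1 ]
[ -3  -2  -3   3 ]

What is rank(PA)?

First compute PA:
[[-25,  -2, -17,  17],
 [ 35, -17,  13, -13],
 [ 38,   7,  28, -28],
 [ 27,  18,  27, -27]]
Now row reduce the product.
R2 ← R2 + (7/5)·R1: [0, -99/5, -54/5, 54/5]
R3 ← R3 + (38/25)·R1: [0, 99/25, 54/25, -54/25]
R4 ← R4 + (27/25)·R1: [0, 396/25, 216/25, -216/25]
R3 ← R3 + (1/5)·R2: [0, 0, 0, 0]
R4 ← R4 + (4/5)·R2: [0, 0, 0, 0]
2 nonzero rows, so rank(PA) = 2.

2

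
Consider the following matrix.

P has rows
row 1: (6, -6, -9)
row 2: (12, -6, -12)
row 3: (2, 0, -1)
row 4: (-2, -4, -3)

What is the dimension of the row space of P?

Row reduce to echelon form.
R2 ← R2 − (2)·R1: [0, 6, 6]
R3 ← R3 − (1/3)·R1: [0, 2, 2]
R4 ← R4 + (1/3)·R1: [0, -6, -6]
R3 ← R3 − (1/3)·R2: [0, 0, 0]
R4 ← R4 + R2: [0, 0, 0]
Echelon form has 2 nonzero rows, so rank(P) = 2.
The row space has dimension equal to the rank: 2.

2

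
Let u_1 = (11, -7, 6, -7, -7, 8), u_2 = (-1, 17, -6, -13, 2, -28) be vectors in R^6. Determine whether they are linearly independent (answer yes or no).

Form the matrix with these vectors as rows and row reduce.
R2 ← R2 + (1/11)·R1: [0, 180/11, -60/11, -150/11, 15/11, -300/11]
2 nonzero rows, so the 2 vectors span a space of dimension 2.
Since 2 = 2, the vectors are linearly independent.

yes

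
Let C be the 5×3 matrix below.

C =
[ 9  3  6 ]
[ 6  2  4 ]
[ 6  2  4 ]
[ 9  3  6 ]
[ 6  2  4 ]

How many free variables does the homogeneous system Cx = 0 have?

2

Row reduce to echelon form.
R2 ← R2 − (2/3)·R1: [0, 0, 0]
R3 ← R3 − (2/3)·R1: [0, 0, 0]
R4 ← R4 − R1: [0, 0, 0]
R5 ← R5 − (2/3)·R1: [0, 0, 0]
1 nonzero row, so rank(C) = 1.
C has 3 columns; by rank–nullity, nullity = 3 − 1 = 2.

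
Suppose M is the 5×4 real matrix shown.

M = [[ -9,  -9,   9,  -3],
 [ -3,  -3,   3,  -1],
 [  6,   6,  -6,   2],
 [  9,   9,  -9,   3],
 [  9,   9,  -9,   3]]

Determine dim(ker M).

3

Row reduce to echelon form.
R2 ← R2 − (1/3)·R1: [0, 0, 0, 0]
R3 ← R3 + (2/3)·R1: [0, 0, 0, 0]
R4 ← R4 + R1: [0, 0, 0, 0]
R5 ← R5 + R1: [0, 0, 0, 0]
1 nonzero row, so rank(M) = 1.
M has 4 columns; by rank–nullity, nullity = 4 − 1 = 3.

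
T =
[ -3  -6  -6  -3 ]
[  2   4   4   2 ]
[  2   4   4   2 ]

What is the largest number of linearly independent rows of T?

1

Row reduce to echelon form.
R2 ← R2 + (2/3)·R1: [0, 0, 0, 0]
R3 ← R3 + (2/3)·R1: [0, 0, 0, 0]
Echelon form has 1 nonzero row, so rank(T) = 1.
The rank gives the maximum number of linearly independent rows: 1.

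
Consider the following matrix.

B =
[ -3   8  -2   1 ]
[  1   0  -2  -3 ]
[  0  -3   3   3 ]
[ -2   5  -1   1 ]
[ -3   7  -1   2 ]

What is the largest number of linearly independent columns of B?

Row reduce to echelon form.
R2 ← R2 + (1/3)·R1: [0, 8/3, -8/3, -8/3]
R4 ← R4 − (2/3)·R1: [0, -1/3, 1/3, 1/3]
R5 ← R5 − R1: [0, -1, 1, 1]
R3 ← R3 + (9/8)·R2: [0, 0, 0, 0]
R4 ← R4 + (1/8)·R2: [0, 0, 0, 0]
R5 ← R5 + (3/8)·R2: [0, 0, 0, 0]
Echelon form has 2 nonzero rows, so rank(B) = 2.
The rank gives the maximum number of linearly independent columns: 2.

2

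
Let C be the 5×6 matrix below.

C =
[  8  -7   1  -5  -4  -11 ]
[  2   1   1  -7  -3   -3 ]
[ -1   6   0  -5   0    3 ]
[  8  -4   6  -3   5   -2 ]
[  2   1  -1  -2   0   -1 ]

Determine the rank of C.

5

Row reduce to echelon form.
R2 ← R2 − (1/4)·R1: [0, 11/4, 3/4, -23/4, -2, -1/4]
R3 ← R3 + (1/8)·R1: [0, 41/8, 1/8, -45/8, -1/2, 13/8]
R4 ← R4 − R1: [0, 3, 5, 2, 9, 9]
R5 ← R5 − (1/4)·R1: [0, 11/4, -5/4, -3/4, 1, 7/4]
R3 ← R3 − (41/22)·R2: [0, 0, -14/11, 56/11, 71/22, 23/11]
R4 ← R4 − (12/11)·R2: [0, 0, 46/11, 91/11, 123/11, 102/11]
R5 ← R5 − R2: [0, 0, -2, 5, 3, 2]
R4 ← R4 + (23/7)·R3: [0, 0, 0, 25, 305/14, 113/7]
R5 ← R5 − (11/7)·R3: [0, 0, 0, -3, -29/14, -9/7]
R5 ← R5 + (3/25)·R4: [0, 0, 0, 0, 19/35, 114/175]
Echelon form has 5 nonzero rows, so rank(C) = 5.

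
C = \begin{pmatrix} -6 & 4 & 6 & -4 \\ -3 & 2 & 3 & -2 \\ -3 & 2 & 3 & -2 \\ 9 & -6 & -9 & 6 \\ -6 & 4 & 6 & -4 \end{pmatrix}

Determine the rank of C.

Row reduce to echelon form.
R2 ← R2 − (1/2)·R1: [0, 0, 0, 0]
R3 ← R3 − (1/2)·R1: [0, 0, 0, 0]
R4 ← R4 + (3/2)·R1: [0, 0, 0, 0]
R5 ← R5 − R1: [0, 0, 0, 0]
Echelon form has 1 nonzero row, so rank(C) = 1.

1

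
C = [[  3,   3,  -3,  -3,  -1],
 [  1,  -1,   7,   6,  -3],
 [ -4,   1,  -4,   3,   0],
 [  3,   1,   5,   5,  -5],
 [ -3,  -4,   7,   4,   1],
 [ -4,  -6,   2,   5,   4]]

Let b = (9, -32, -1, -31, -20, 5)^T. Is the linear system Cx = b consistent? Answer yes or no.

Row reduce the augmented matrix [C | b].
R2 ← R2 − (1/3)·R1: [0, -2, 8, 7, -8/3, -35]
R3 ← R3 + (4/3)·R1: [0, 5, -8, -1, -4/3, 11]
R4 ← R4 − R1: [0, -2, 8, 8, -4, -40]
R5 ← R5 + R1: [0, -1, 4, 1, 0, -11]
R6 ← R6 + (4/3)·R1: [0, -2, -2, 1, 8/3, 17]
R3 ← R3 + (5/2)·R2: [0, 0, 12, 33/2, -8, -153/2]
R4 ← R4 − R2: [0, 0, 0, 1, -4/3, -5]
R5 ← R5 − (1/2)·R2: [0, 0, 0, -5/2, 4/3, 13/2]
R6 ← R6 − R2: [0, 0, -10, -6, 16/3, 52]
R6 ← R6 + (5/6)·R3: [0, 0, 0, 31/4, -4/3, -47/4]
R5 ← R5 + (5/2)·R4: [0, 0, 0, 0, -2, -6]
R6 ← R6 − (31/4)·R4: [0, 0, 0, 0, 9, 27]
R6 ← R6 + (9/2)·R5: [0, 0, 0, 0, 0, 0]
The echelon form has 5 nonzero rows, and every pivot lies in the first 5 columns, so rank(C) = rank([C|b]) = 5.
The system is consistent.

yes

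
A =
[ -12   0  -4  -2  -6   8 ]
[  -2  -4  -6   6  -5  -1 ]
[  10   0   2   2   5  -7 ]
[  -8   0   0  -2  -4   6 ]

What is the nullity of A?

Row reduce to echelon form.
R2 ← R2 − (1/6)·R1: [0, -4, -16/3, 19/3, -4, -7/3]
R3 ← R3 + (5/6)·R1: [0, 0, -4/3, 1/3, 0, -1/3]
R4 ← R4 − (2/3)·R1: [0, 0, 8/3, -2/3, 0, 2/3]
R4 ← R4 + (2)·R3: [0, 0, 0, 0, 0, 0]
3 nonzero rows, so rank(A) = 3.
A has 6 columns; by rank–nullity, nullity = 6 − 3 = 3.

3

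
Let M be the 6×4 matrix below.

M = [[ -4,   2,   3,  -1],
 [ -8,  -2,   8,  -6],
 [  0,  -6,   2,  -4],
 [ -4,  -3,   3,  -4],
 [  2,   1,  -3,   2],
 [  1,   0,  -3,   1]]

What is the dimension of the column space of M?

Row reduce to echelon form.
R2 ← R2 − (2)·R1: [0, -6, 2, -4]
R4 ← R4 − R1: [0, -5, 0, -3]
R5 ← R5 + (1/2)·R1: [0, 2, -3/2, 3/2]
R6 ← R6 + (1/4)·R1: [0, 1/2, -9/4, 3/4]
R3 ← R3 − R2: [0, 0, 0, 0]
R4 ← R4 − (5/6)·R2: [0, 0, -5/3, 1/3]
R5 ← R5 + (1/3)·R2: [0, 0, -5/6, 1/6]
R6 ← R6 + (1/12)·R2: [0, 0, -25/12, 5/12]
Swap R3 ↔ R4
R5 ← R5 − (1/2)·R3: [0, 0, 0, 0]
R6 ← R6 − (5/4)·R3: [0, 0, 0, 0]
Echelon form has 3 nonzero rows, so rank(M) = 3.
The column space has dimension equal to the rank: 3.

3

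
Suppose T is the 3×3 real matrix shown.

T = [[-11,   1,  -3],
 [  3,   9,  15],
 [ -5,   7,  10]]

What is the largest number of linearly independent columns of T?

Row reduce to echelon form.
R2 ← R2 + (3/11)·R1: [0, 102/11, 156/11]
R3 ← R3 − (5/11)·R1: [0, 72/11, 125/11]
R3 ← R3 − (12/17)·R2: [0, 0, 23/17]
Echelon form has 3 nonzero rows, so rank(T) = 3.
The rank gives the maximum number of linearly independent columns: 3.

3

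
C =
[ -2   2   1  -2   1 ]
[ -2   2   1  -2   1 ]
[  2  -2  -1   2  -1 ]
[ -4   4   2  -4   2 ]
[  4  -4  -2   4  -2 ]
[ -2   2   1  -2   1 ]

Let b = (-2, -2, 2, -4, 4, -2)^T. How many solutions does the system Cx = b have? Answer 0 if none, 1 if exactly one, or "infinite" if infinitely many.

infinite

Row reduce the augmented matrix [C | b].
R2 ← R2 − R1: [0, 0, 0, 0, 0, 0]
R3 ← R3 + R1: [0, 0, 0, 0, 0, 0]
R4 ← R4 − (2)·R1: [0, 0, 0, 0, 0, 0]
R5 ← R5 + (2)·R1: [0, 0, 0, 0, 0, 0]
R6 ← R6 − R1: [0, 0, 0, 0, 0, 0]
The echelon form has 1 nonzero rows, and every pivot lies in the first 5 columns, so rank(C) = rank([C|b]) = 1.
The system is consistent.
rank = 1 < 5 unknowns, so there are infinitely many solutions.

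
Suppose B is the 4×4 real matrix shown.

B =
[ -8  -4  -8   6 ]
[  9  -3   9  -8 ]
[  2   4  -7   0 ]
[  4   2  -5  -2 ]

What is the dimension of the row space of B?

3

Row reduce to echelon form.
R2 ← R2 + (9/8)·R1: [0, -15/2, 0, -5/4]
R3 ← R3 + (1/4)·R1: [0, 3, -9, 3/2]
R4 ← R4 + (1/2)·R1: [0, 0, -9, 1]
R3 ← R3 + (2/5)·R2: [0, 0, -9, 1]
R4 ← R4 − R3: [0, 0, 0, 0]
Echelon form has 3 nonzero rows, so rank(B) = 3.
The row space has dimension equal to the rank: 3.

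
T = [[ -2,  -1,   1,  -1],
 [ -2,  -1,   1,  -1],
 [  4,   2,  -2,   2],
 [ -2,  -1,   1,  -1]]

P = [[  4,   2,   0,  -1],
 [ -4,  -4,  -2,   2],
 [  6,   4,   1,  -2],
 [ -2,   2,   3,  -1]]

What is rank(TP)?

First compute TP:
[[  4,   2,   0,  -1],
 [  4,   2,   0,  -1],
 [ -8,  -4,   0,   2],
 [  4,   2,   0,  -1]]
Now row reduce the product.
R2 ← R2 − R1: [0, 0, 0, 0]
R3 ← R3 + (2)·R1: [0, 0, 0, 0]
R4 ← R4 − R1: [0, 0, 0, 0]
1 nonzero row, so rank(TP) = 1.

1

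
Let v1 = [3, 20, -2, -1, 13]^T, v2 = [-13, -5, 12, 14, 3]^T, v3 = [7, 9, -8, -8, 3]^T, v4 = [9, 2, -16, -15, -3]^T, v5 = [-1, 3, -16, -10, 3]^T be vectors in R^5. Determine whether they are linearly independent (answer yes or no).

Form the matrix with these vectors as rows and row reduce.
R2 ← R2 + (13/3)·R1: [0, 245/3, 10/3, 29/3, 178/3]
R3 ← R3 − (7/3)·R1: [0, -113/3, -10/3, -17/3, -82/3]
R4 ← R4 − (3)·R1: [0, -58, -10, -12, -42]
R5 ← R5 + (1/3)·R1: [0, 29/3, -50/3, -31/3, 22/3]
R3 ← R3 + (113/245)·R2: [0, 0, -88/49, -296/245, 8/245]
R4 ← R4 + (174/245)·R2: [0, 0, -374/49, -1258/245, 34/245]
R5 ← R5 − (29/245)·R2: [0, 0, -836/49, -2812/245, 76/245]
R4 ← R4 − (17/4)·R3: [0, 0, 0, 0, 0]
R5 ← R5 − (19/2)·R3: [0, 0, 0, 0, 0]
3 nonzero rows, so the 5 vectors span a space of dimension 3.
Since 3 < 5, the vectors are linearly dependent.

no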